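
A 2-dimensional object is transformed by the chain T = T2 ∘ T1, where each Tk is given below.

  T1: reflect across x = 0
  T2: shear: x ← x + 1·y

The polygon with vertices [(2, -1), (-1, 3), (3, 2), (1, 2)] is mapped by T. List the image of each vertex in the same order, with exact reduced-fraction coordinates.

image vertices: (-3, -1), (4, 3), (-1, 2), (1, 2)

T1 reflect across x = 0: (2, -1) → (-2, -1); (-1, 3) → (1, 3); (3, 2) → (-3, 2); (1, 2) → (-1, 2)
T2 shear: x ← x + 1·y: (-2, -1) → (-3, -1); (1, 3) → (4, 3); (-3, 2) → (-1, 2); (-1, 2) → (1, 2)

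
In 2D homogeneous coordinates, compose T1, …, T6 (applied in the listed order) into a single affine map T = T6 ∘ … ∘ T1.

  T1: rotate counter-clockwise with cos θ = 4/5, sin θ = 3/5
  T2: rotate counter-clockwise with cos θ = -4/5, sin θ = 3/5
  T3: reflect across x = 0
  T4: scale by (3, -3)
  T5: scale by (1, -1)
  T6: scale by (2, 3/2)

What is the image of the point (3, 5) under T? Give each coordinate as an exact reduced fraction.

T(p) = (18, -45/2)

T1 rotate counter-clockwise with cos θ = 4/5, sin θ = 3/5: (3, 5) → (-3/5, 29/5)
T2 rotate counter-clockwise with cos θ = -4/5, sin θ = 3/5: (-3/5, 29/5) → (-3, -5)
T3 reflect across x = 0: (-3, -5) → (3, -5)
T4 scale by (3, -3): (3, -5) → (9, 15)
T5 scale by (1, -1): (9, 15) → (9, -15)
T6 scale by (2, 3/2): (9, -15) → (18, -45/2)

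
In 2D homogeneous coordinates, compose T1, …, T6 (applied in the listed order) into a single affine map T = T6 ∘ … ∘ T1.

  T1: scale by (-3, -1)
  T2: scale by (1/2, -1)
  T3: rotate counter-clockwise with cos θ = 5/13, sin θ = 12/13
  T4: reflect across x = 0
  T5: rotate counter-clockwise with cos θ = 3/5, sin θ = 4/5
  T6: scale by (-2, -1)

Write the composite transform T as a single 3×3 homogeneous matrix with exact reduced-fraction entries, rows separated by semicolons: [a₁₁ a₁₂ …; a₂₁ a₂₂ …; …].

T1 = [-3 0 0; 0 -1 0; 0 0 1]
T2·T1 = [-3/2 0 0; 0 1 0; 0 0 1]
T3·…·T1 = [-15/26 -12/13 0; -18/13 5/13 0; 0 0 1]
T4·…·T1 = [15/26 12/13 0; -18/13 5/13 0; 0 0 1]
T5·…·T1 = [189/130 16/65 0; -24/65 63/65 0; 0 0 1]
T6·…·T1 = [-189/65 -32/65 0; 24/65 -63/65 0; 0 0 1]

T = [-189/65 -32/65 0; 24/65 -63/65 0; 0 0 1]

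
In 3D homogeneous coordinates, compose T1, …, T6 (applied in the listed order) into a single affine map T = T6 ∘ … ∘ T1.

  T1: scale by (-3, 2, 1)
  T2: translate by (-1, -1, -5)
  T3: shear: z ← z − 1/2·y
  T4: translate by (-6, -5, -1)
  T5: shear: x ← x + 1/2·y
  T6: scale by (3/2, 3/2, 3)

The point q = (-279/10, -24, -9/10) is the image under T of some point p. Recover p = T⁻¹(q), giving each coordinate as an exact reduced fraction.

p = (6/5, -5, 1/5)

T1 = [-3 0 0 0; 0 2 0 0; 0 0 1 0; 0 0 0 1]
T2·T1 = [-3 0 0 -1; 0 2 0 -1; 0 0 1 -5; 0 0 0 1]
T3·…·T1 = [-3 0 0 -1; 0 2 0 -1; 0 -1 1 -9/2; 0 0 0 1]
T4·…·T1 = [-3 0 0 -7; 0 2 0 -6; 0 -1 1 -11/2; 0 0 0 1]
T5·…·T1 = [-3 1 0 -10; 0 2 0 -6; 0 -1 1 -11/2; 0 0 0 1]
T6·…·T1 = [-9/2 3/2 0 -15; 0 3 0 -9; 0 -3 3 -33/2; 0 0 0 1]
det M = -81/2; M⁻¹ = [-2/9 1/9 0 -7/3; 0 1/3 0 3; 0 1/3 1/3 17/2; 0 0 0 1]
M⁻¹ · (-279/10, -24, -9/10)ᵀ = (6/5, -5, 1/5)ᵀ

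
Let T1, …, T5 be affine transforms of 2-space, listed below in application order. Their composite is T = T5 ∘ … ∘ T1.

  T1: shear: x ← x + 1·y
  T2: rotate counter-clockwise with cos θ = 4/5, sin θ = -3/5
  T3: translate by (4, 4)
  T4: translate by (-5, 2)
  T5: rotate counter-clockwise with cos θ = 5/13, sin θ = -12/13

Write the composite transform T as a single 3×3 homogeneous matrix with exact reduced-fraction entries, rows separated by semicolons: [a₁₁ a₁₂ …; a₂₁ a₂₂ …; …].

T = [-16/65 47/65 67/13; -63/65 -79/65 42/13; 0 0 1]

T1 = [1 1 0; 0 1 0; 0 0 1]
T2·T1 = [4/5 7/5 0; -3/5 1/5 0; 0 0 1]
T3·…·T1 = [4/5 7/5 4; -3/5 1/5 4; 0 0 1]
T4·…·T1 = [4/5 7/5 -1; -3/5 1/5 6; 0 0 1]
T5·…·T1 = [-16/65 47/65 67/13; -63/65 -79/65 42/13; 0 0 1]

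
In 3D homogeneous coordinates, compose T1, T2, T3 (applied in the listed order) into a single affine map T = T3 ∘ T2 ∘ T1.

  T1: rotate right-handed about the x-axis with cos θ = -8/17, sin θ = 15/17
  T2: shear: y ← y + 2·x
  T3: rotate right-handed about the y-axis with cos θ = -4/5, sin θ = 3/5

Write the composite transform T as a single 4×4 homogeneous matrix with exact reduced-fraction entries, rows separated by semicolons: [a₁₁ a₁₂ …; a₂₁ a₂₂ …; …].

T = [-4/5 9/17 -24/85 0; 2 -8/17 -15/17 0; -3/5 -12/17 32/85 0; 0 0 0 1]

T1 = [1 0 0 0; 0 -8/17 -15/17 0; 0 15/17 -8/17 0; 0 0 0 1]
T2·T1 = [1 0 0 0; 2 -8/17 -15/17 0; 0 15/17 -8/17 0; 0 0 0 1]
T3·…·T1 = [-4/5 9/17 -24/85 0; 2 -8/17 -15/17 0; -3/5 -12/17 32/85 0; 0 0 0 1]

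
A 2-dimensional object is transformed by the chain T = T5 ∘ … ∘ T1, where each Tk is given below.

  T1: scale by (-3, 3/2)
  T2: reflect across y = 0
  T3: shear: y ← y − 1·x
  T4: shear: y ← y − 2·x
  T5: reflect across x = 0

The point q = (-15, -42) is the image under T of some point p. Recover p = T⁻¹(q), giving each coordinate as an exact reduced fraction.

T1 = [-3 0 0; 0 3/2 0; 0 0 1]
T2·T1 = [-3 0 0; 0 -3/2 0; 0 0 1]
T3·…·T1 = [-3 0 0; 3 -3/2 0; 0 0 1]
T4·…·T1 = [-3 0 0; 9 -3/2 0; 0 0 1]
T5·…·T1 = [3 0 0; 9 -3/2 0; 0 0 1]
det M = -9/2; M⁻¹ = [1/3 0 0; 2 -2/3 0; 0 0 1]
M⁻¹ · (-15, -42)ᵀ = (-5, -2)ᵀ

p = (-5, -2)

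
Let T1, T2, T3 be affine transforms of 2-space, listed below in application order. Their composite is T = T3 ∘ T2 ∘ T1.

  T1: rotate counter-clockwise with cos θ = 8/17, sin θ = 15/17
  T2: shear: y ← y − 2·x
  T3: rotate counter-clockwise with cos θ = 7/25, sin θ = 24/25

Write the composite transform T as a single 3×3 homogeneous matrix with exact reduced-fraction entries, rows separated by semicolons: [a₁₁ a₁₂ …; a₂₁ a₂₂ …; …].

T = [16/85 -1017/425 0; 37/85 -94/425 0; 0 0 1]

T1 = [8/17 -15/17 0; 15/17 8/17 0; 0 0 1]
T2·T1 = [8/17 -15/17 0; -1/17 38/17 0; 0 0 1]
T3·…·T1 = [16/85 -1017/425 0; 37/85 -94/425 0; 0 0 1]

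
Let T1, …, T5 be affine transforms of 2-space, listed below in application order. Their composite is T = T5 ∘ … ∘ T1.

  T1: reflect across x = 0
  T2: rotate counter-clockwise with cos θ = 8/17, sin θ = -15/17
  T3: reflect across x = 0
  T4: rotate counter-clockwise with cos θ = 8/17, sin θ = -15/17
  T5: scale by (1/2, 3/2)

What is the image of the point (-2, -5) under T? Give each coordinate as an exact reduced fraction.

T1 reflect across x = 0: (-2, -5) → (2, -5)
T2 rotate counter-clockwise with cos θ = 8/17, sin θ = -15/17: (2, -5) → (-59/17, -70/17)
T3 reflect across x = 0: (-59/17, -70/17) → (59/17, -70/17)
T4 rotate counter-clockwise with cos θ = 8/17, sin θ = -15/17: (59/17, -70/17) → (-2, -5)
T5 scale by (1/2, 3/2): (-2, -5) → (-1, -15/2)

T(p) = (-1, -15/2)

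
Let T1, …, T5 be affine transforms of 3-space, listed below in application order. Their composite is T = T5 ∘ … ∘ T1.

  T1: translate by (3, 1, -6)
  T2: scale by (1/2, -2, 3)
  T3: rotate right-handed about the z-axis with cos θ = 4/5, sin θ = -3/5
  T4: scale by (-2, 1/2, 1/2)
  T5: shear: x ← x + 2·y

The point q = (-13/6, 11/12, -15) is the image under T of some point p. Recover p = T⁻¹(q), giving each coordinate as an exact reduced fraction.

p = (-2, -7/3, -4)

T1 = [1 0 0 3; 0 1 0 1; 0 0 1 -6; 0 0 0 1]
T2·T1 = [1/2 0 0 3/2; 0 -2 0 -2; 0 0 3 -18; 0 0 0 1]
T3·…·T1 = [2/5 -6/5 0 0; -3/10 -8/5 0 -5/2; 0 0 3 -18; 0 0 0 1]
T4·…·T1 = [-4/5 12/5 0 0; -3/20 -4/5 0 -5/4; 0 0 3/2 -9; 0 0 0 1]
T5·…·T1 = [-11/10 4/5 0 -5/2; -3/20 -4/5 0 -5/4; 0 0 3/2 -9; 0 0 0 1]
det M = 3/2; M⁻¹ = [-4/5 -4/5 0 -3; 3/20 -11/10 0 -1; 0 0 2/3 6; 0 0 0 1]
M⁻¹ · (-13/6, 11/12, -15)ᵀ = (-2, -7/3, -4)ᵀ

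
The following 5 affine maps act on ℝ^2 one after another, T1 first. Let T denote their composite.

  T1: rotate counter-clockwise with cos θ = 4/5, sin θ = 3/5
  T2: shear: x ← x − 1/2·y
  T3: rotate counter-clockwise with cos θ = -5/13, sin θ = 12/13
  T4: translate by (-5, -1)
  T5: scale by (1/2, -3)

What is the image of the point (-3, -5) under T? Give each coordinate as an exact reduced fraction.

T(p) = (-129/260, -174/13)

T1 rotate counter-clockwise with cos θ = 4/5, sin θ = 3/5: (-3, -5) → (3/5, -29/5)
T2 shear: x ← x − 1/2·y: (3/5, -29/5) → (7/2, -29/5)
T3 rotate counter-clockwise with cos θ = -5/13, sin θ = 12/13: (7/2, -29/5) → (521/130, 71/13)
T4 translate by (-5, -1): (521/130, 71/13) → (-129/130, 58/13)
T5 scale by (1/2, -3): (-129/130, 58/13) → (-129/260, -174/13)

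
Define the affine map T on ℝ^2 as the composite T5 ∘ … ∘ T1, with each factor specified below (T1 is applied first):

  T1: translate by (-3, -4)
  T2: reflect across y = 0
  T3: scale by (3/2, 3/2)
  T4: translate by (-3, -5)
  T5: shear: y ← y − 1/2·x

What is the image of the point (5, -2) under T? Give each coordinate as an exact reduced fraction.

T1 translate by (-3, -4): (5, -2) → (2, -6)
T2 reflect across y = 0: (2, -6) → (2, 6)
T3 scale by (3/2, 3/2): (2, 6) → (3, 9)
T4 translate by (-3, -5): (3, 9) → (0, 4)
T5 shear: y ← y − 1/2·x: (0, 4) → (0, 4)

T(p) = (0, 4)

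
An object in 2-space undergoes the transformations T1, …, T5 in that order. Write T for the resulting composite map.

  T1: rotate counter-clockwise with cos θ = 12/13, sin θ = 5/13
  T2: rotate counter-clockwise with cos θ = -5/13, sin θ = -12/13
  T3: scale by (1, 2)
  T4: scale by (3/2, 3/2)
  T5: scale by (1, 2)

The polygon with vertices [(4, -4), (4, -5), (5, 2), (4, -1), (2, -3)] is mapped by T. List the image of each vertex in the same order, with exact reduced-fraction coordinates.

image vertices: (-6, -24), (-15/2, -24), (3, -30), (-3/2, -24), (-9/2, -12)

T1 rotate counter-clockwise with cos θ = 12/13, sin θ = 5/13: (4, -4) → (68/13, -28/13); (4, -5) → (73/13, -40/13); (5, 2) → (50/13, 49/13); (4, -1) → (53/13, 8/13); (2, -3) → (3, -2)
T2 rotate counter-clockwise with cos θ = -5/13, sin θ = -12/13: (68/13, -28/13) → (-4, -4); (73/13, -40/13) → (-5, -4); (50/13, 49/13) → (2, -5); (53/13, 8/13) → (-1, -4); (3, -2) → (-3, -2)
T3 scale by (1, 2): (-4, -4) → (-4, -8); (-5, -4) → (-5, -8); (2, -5) → (2, -10); (-1, -4) → (-1, -8); (-3, -2) → (-3, -4)
T4 scale by (3/2, 3/2): (-4, -8) → (-6, -12); (-5, -8) → (-15/2, -12); (2, -10) → (3, -15); (-1, -8) → (-3/2, -12); (-3, -4) → (-9/2, -6)
T5 scale by (1, 2): (-6, -12) → (-6, -24); (-15/2, -12) → (-15/2, -24); (3, -15) → (3, -30); (-3/2, -12) → (-3/2, -24); (-9/2, -6) → (-9/2, -12)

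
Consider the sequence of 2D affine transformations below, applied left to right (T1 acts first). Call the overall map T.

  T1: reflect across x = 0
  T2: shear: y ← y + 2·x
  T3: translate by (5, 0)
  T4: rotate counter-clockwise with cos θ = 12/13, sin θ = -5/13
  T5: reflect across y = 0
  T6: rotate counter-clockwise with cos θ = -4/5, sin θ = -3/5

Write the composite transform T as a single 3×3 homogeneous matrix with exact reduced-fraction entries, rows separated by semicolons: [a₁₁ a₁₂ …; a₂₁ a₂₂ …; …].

T = [29/13 -56/65 -33/13; -2/13 33/65 -56/13; 0 0 1]

T1 = [-1 0 0; 0 1 0; 0 0 1]
T2·T1 = [-1 0 0; -2 1 0; 0 0 1]
T3·…·T1 = [-1 0 5; -2 1 0; 0 0 1]
T4·…·T1 = [-22/13 5/13 60/13; -19/13 12/13 -25/13; 0 0 1]
T5·…·T1 = [-22/13 5/13 60/13; 19/13 -12/13 25/13; 0 0 1]
T6·…·T1 = [29/13 -56/65 -33/13; -2/13 33/65 -56/13; 0 0 1]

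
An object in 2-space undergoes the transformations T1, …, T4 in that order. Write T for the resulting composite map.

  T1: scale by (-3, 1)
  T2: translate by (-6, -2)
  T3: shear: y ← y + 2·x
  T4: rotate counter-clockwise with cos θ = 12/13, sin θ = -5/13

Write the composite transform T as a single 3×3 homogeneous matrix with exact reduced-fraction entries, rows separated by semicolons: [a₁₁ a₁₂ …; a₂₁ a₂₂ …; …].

T1 = [-3 0 0; 0 1 0; 0 0 1]
T2·T1 = [-3 0 -6; 0 1 -2; 0 0 1]
T3·…·T1 = [-3 0 -6; -6 1 -14; 0 0 1]
T4·…·T1 = [-66/13 5/13 -142/13; -57/13 12/13 -138/13; 0 0 1]

T = [-66/13 5/13 -142/13; -57/13 12/13 -138/13; 0 0 1]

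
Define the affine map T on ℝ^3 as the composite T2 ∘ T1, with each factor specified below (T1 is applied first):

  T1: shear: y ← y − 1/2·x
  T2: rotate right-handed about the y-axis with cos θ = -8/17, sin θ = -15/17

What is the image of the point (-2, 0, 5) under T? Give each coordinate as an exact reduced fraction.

T1 shear: y ← y − 1/2·x: (-2, 0, 5) → (-2, 1, 5)
T2 rotate right-handed about the y-axis with cos θ = -8/17, sin θ = -15/17: (-2, 1, 5) → (-59/17, 1, -70/17)

T(p) = (-59/17, 1, -70/17)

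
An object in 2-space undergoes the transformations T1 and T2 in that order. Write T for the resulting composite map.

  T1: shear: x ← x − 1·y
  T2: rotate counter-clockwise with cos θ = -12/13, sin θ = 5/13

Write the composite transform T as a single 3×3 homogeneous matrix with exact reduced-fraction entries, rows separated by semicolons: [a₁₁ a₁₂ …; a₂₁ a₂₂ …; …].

T1 = [1 -1 0; 0 1 0; 0 0 1]
T2·T1 = [-12/13 7/13 0; 5/13 -17/13 0; 0 0 1]

T = [-12/13 7/13 0; 5/13 -17/13 0; 0 0 1]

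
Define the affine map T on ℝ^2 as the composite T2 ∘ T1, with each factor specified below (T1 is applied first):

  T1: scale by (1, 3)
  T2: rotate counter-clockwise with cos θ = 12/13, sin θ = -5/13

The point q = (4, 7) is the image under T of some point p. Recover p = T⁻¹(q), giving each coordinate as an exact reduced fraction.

p = (1, 8/3)

T1 = [1 0 0; 0 3 0; 0 0 1]
T2·T1 = [12/13 15/13 0; -5/13 36/13 0; 0 0 1]
det M = 3; M⁻¹ = [12/13 -5/13 0; 5/39 4/13 0; 0 0 1]
M⁻¹ · (4, 7)ᵀ = (1, 8/3)ᵀ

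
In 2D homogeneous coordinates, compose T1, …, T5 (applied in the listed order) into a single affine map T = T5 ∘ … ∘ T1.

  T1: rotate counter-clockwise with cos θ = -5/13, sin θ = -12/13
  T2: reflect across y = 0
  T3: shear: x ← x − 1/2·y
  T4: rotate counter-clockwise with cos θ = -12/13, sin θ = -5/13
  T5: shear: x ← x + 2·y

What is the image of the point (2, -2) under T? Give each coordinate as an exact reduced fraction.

T(p) = (636/169, 37/169)

T1 rotate counter-clockwise with cos θ = -5/13, sin θ = -12/13: (2, -2) → (-34/13, -14/13)
T2 reflect across y = 0: (-34/13, -14/13) → (-34/13, 14/13)
T3 shear: x ← x − 1/2·y: (-34/13, 14/13) → (-41/13, 14/13)
T4 rotate counter-clockwise with cos θ = -12/13, sin θ = -5/13: (-41/13, 14/13) → (562/169, 37/169)
T5 shear: x ← x + 2·y: (562/169, 37/169) → (636/169, 37/169)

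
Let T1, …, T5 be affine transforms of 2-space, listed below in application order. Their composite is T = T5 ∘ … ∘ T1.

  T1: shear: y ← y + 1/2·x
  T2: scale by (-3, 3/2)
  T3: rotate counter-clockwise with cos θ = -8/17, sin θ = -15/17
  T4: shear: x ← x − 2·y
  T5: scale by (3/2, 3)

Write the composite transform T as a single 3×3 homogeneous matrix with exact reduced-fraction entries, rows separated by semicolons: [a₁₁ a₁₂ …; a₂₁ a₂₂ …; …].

T1 = [1 0 0; 1/2 1 0; 0 0 1]
T2·T1 = [-3 0 0; 3/4 3/2 0; 0 0 1]
T3·…·T1 = [141/68 45/34 0; 39/17 -12/17 0; 0 0 1]
T4·…·T1 = [-171/68 93/34 0; 39/17 -12/17 0; 0 0 1]
T5·…·T1 = [-513/136 279/68 0; 117/17 -36/17 0; 0 0 1]

T = [-513/136 279/68 0; 117/17 -36/17 0; 0 0 1]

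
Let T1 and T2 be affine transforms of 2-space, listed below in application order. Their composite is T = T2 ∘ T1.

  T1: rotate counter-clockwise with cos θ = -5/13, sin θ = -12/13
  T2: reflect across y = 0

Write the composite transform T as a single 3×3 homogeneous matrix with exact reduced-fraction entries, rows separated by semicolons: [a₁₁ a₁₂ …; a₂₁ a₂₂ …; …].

T = [-5/13 12/13 0; 12/13 5/13 0; 0 0 1]

T1 = [-5/13 12/13 0; -12/13 -5/13 0; 0 0 1]
T2·T1 = [-5/13 12/13 0; 12/13 5/13 0; 0 0 1]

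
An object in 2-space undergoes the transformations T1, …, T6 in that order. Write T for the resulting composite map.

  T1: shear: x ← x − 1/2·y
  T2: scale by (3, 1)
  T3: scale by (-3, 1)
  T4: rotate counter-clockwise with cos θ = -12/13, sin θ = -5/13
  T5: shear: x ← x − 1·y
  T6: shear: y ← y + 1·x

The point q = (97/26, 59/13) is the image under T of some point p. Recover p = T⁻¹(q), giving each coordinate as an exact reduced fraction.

T1 = [1 -1/2 0; 0 1 0; 0 0 1]
T2·T1 = [3 -3/2 0; 0 1 0; 0 0 1]
T3·…·T1 = [-9 9/2 0; 0 1 0; 0 0 1]
T4·…·T1 = [108/13 -49/13 0; 45/13 -69/26 0; 0 0 1]
T5·…·T1 = [63/13 -29/26 0; 45/13 -69/26 0; 0 0 1]
T6·…·T1 = [63/13 -29/26 0; 108/13 -49/13 0; 0 0 1]
det M = -9; M⁻¹ = [49/117 -29/234 0; 12/13 -7/13 0; 0 0 1]
M⁻¹ · (97/26, 59/13)ᵀ = (1, 1)ᵀ

p = (1, 1)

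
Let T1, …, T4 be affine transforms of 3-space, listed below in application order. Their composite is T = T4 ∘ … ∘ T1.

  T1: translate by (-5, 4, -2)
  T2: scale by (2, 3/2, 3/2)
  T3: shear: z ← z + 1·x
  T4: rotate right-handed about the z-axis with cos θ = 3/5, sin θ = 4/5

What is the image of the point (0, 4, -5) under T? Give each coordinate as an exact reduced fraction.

T(p) = (-78/5, -4/5, -41/2)

T1 translate by (-5, 4, -2): (0, 4, -5) → (-5, 8, -7)
T2 scale by (2, 3/2, 3/2): (-5, 8, -7) → (-10, 12, -21/2)
T3 shear: z ← z + 1·x: (-10, 12, -21/2) → (-10, 12, -41/2)
T4 rotate right-handed about the z-axis with cos θ = 3/5, sin θ = 4/5: (-10, 12, -41/2) → (-78/5, -4/5, -41/2)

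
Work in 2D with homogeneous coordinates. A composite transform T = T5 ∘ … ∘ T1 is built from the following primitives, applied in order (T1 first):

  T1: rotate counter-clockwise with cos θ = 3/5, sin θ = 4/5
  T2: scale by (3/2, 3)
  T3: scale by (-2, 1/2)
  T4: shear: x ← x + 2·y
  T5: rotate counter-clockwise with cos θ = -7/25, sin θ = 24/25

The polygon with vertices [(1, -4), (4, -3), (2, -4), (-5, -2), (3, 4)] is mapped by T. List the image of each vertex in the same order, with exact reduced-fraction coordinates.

image vertices: (171/25, -372/25), (21/25, -519/50), (138/25, -366/25), (267/25, -219/25), (-303/25, 396/25)

T1 rotate counter-clockwise with cos θ = 3/5, sin θ = 4/5: (1, -4) → (19/5, -8/5); (4, -3) → (24/5, 7/5); (2, -4) → (22/5, -4/5); (-5, -2) → (-7/5, -26/5); (3, 4) → (-7/5, 24/5)
T2 scale by (3/2, 3): (19/5, -8/5) → (57/10, -24/5); (24/5, 7/5) → (36/5, 21/5); (22/5, -4/5) → (33/5, -12/5); (-7/5, -26/5) → (-21/10, -78/5); (-7/5, 24/5) → (-21/10, 72/5)
T3 scale by (-2, 1/2): (57/10, -24/5) → (-57/5, -12/5); (36/5, 21/5) → (-72/5, 21/10); (33/5, -12/5) → (-66/5, -6/5); (-21/10, -78/5) → (21/5, -39/5); (-21/10, 72/5) → (21/5, 36/5)
T4 shear: x ← x + 2·y: (-57/5, -12/5) → (-81/5, -12/5); (-72/5, 21/10) → (-51/5, 21/10); (-66/5, -6/5) → (-78/5, -6/5); (21/5, -39/5) → (-57/5, -39/5); (21/5, 36/5) → (93/5, 36/5)
T5 rotate counter-clockwise with cos θ = -7/25, sin θ = 24/25: (-81/5, -12/5) → (171/25, -372/25); (-51/5, 21/10) → (21/25, -519/50); (-78/5, -6/5) → (138/25, -366/25); (-57/5, -39/5) → (267/25, -219/25); (93/5, 36/5) → (-303/25, 396/25)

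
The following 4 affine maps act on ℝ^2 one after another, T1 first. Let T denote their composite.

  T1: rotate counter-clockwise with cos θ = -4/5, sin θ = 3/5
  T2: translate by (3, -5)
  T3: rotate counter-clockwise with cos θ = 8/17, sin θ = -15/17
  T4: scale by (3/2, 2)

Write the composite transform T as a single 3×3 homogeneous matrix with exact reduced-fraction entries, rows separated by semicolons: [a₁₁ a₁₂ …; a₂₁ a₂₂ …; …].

T1 = [-4/5 -3/5 0; 3/5 -4/5 0; 0 0 1]
T2·T1 = [-4/5 -3/5 3; 3/5 -4/5 -5; 0 0 1]
T3·…·T1 = [13/85 -84/85 -3; 84/85 13/85 -5; 0 0 1]
T4·…·T1 = [39/170 -126/85 -9/2; 168/85 26/85 -10; 0 0 1]

T = [39/170 -126/85 -9/2; 168/85 26/85 -10; 0 0 1]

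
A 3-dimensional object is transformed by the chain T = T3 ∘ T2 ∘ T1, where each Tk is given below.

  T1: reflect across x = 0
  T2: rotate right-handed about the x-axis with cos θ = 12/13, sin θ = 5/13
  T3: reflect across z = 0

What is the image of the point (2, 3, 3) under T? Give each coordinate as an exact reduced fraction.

T(p) = (-2, 21/13, -51/13)

T1 reflect across x = 0: (2, 3, 3) → (-2, 3, 3)
T2 rotate right-handed about the x-axis with cos θ = 12/13, sin θ = 5/13: (-2, 3, 3) → (-2, 21/13, 51/13)
T3 reflect across z = 0: (-2, 21/13, 51/13) → (-2, 21/13, -51/13)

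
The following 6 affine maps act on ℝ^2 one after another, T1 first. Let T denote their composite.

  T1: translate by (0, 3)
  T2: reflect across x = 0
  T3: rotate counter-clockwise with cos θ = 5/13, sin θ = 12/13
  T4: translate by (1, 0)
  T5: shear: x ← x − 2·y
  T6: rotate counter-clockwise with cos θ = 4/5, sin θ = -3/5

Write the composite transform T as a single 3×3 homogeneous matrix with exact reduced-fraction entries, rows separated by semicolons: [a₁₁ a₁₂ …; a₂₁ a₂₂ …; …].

T1 = [1 0 0; 0 1 3; 0 0 1]
T2·T1 = [-1 0 0; 0 1 3; 0 0 1]
T3·…·T1 = [-5/13 -12/13 -36/13; -12/13 5/13 15/13; 0 0 1]
T4·…·T1 = [-5/13 -12/13 -23/13; -12/13 5/13 15/13; 0 0 1]
T5·…·T1 = [19/13 -22/13 -53/13; -12/13 5/13 15/13; 0 0 1]
T6·…·T1 = [8/13 -73/65 -167/65; -21/13 86/65 219/65; 0 0 1]

T = [8/13 -73/65 -167/65; -21/13 86/65 219/65; 0 0 1]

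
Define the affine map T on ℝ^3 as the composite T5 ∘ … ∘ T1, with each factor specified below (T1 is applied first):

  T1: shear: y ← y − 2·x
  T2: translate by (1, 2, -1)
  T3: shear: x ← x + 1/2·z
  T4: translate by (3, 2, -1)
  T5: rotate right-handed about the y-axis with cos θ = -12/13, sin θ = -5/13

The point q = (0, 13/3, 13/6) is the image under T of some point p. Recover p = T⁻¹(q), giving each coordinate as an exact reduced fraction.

p = (-8/3, -5, 0)

T1 = [1 0 0 0; -2 1 0 0; 0 0 1 0; 0 0 0 1]
T2·T1 = [1 0 0 1; -2 1 0 2; 0 0 1 -1; 0 0 0 1]
T3·…·T1 = [1 0 1/2 1/2; -2 1 0 2; 0 0 1 -1; 0 0 0 1]
T4·…·T1 = [1 0 1/2 7/2; -2 1 0 4; 0 0 1 -2; 0 0 0 1]
T5·…·T1 = [-12/13 0 -11/13 -32/13; -2 1 0 4; 5/13 0 -19/26 83/26; 0 0 0 1]
det M = 1; M⁻¹ = [-19/26 0 11/13 -9/2; -19/13 1 22/13 -13; -5/13 0 -12/13 2; 0 0 0 1]
M⁻¹ · (0, 13/3, 13/6)ᵀ = (-8/3, -5, 0)ᵀ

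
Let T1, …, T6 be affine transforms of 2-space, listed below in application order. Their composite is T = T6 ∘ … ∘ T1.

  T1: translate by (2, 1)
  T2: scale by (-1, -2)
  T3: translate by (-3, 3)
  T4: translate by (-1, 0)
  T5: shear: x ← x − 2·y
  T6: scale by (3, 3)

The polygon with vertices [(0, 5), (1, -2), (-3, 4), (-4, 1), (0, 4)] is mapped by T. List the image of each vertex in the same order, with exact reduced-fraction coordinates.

image vertices: (36, -27), (-51, 15), (33, -21), (0, -3), (24, -21)

T1 translate by (2, 1): (0, 5) → (2, 6); (1, -2) → (3, -1); (-3, 4) → (-1, 5); (-4, 1) → (-2, 2); (0, 4) → (2, 5)
T2 scale by (-1, -2): (2, 6) → (-2, -12); (3, -1) → (-3, 2); (-1, 5) → (1, -10); (-2, 2) → (2, -4); (2, 5) → (-2, -10)
T3 translate by (-3, 3): (-2, -12) → (-5, -9); (-3, 2) → (-6, 5); (1, -10) → (-2, -7); (2, -4) → (-1, -1); (-2, -10) → (-5, -7)
T4 translate by (-1, 0): (-5, -9) → (-6, -9); (-6, 5) → (-7, 5); (-2, -7) → (-3, -7); (-1, -1) → (-2, -1); (-5, -7) → (-6, -7)
T5 shear: x ← x − 2·y: (-6, -9) → (12, -9); (-7, 5) → (-17, 5); (-3, -7) → (11, -7); (-2, -1) → (0, -1); (-6, -7) → (8, -7)
T6 scale by (3, 3): (12, -9) → (36, -27); (-17, 5) → (-51, 15); (11, -7) → (33, -21); (0, -1) → (0, -3); (8, -7) → (24, -21)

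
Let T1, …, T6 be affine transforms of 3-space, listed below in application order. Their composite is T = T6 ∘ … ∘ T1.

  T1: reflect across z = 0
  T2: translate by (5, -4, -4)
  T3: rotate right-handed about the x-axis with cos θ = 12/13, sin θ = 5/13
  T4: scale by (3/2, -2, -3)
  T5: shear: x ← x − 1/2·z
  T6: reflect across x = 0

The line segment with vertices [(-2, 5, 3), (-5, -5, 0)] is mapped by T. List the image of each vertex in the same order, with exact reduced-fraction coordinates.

T1 reflect across z = 0: (-2, 5, 3) → (-2, 5, -3); (-5, -5, 0) → (-5, -5, 0)
T2 translate by (5, -4, -4): (-2, 5, -3) → (3, 1, -7); (-5, -5, 0) → (0, -9, -4)
T3 rotate right-handed about the x-axis with cos θ = 12/13, sin θ = 5/13: (3, 1, -7) → (3, 47/13, -79/13); (0, -9, -4) → (0, -88/13, -93/13)
T4 scale by (3/2, -2, -3): (3, 47/13, -79/13) → (9/2, -94/13, 237/13); (0, -88/13, -93/13) → (0, 176/13, 279/13)
T5 shear: x ← x − 1/2·z: (9/2, -94/13, 237/13) → (-60/13, -94/13, 237/13); (0, 176/13, 279/13) → (-279/26, 176/13, 279/13)
T6 reflect across x = 0: (-60/13, -94/13, 237/13) → (60/13, -94/13, 237/13); (-279/26, 176/13, 279/13) → (279/26, 176/13, 279/13)

image vertices: (60/13, -94/13, 237/13), (279/26, 176/13, 279/13)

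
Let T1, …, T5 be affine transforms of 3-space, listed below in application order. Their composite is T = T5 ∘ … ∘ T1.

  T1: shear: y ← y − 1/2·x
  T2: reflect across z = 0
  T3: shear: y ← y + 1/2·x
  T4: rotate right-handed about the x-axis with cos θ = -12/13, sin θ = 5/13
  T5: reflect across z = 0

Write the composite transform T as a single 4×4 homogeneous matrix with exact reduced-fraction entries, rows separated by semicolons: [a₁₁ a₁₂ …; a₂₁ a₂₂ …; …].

T1 = [1 0 0 0; -1/2 1 0 0; 0 0 1 0; 0 0 0 1]
T2·T1 = [1 0 0 0; -1/2 1 0 0; 0 0 -1 0; 0 0 0 1]
T3·…·T1 = [1 0 0 0; 0 1 0 0; 0 0 -1 0; 0 0 0 1]
T4·…·T1 = [1 0 0 0; 0 -12/13 5/13 0; 0 5/13 12/13 0; 0 0 0 1]
T5·…·T1 = [1 0 0 0; 0 -12/13 5/13 0; 0 -5/13 -12/13 0; 0 0 0 1]

T = [1 0 0 0; 0 -12/13 5/13 0; 0 -5/13 -12/13 0; 0 0 0 1]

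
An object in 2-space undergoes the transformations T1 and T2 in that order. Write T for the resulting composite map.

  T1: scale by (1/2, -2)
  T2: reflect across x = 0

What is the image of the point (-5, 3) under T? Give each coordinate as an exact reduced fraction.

T(p) = (5/2, -6)

T1 scale by (1/2, -2): (-5, 3) → (-5/2, -6)
T2 reflect across x = 0: (-5/2, -6) → (5/2, -6)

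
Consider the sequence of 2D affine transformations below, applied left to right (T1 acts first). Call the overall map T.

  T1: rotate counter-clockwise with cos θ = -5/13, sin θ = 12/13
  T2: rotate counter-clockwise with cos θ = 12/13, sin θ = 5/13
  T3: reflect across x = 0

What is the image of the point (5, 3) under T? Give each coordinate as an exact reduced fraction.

T1 rotate counter-clockwise with cos θ = -5/13, sin θ = 12/13: (5, 3) → (-61/13, 45/13)
T2 rotate counter-clockwise with cos θ = 12/13, sin θ = 5/13: (-61/13, 45/13) → (-957/169, 235/169)
T3 reflect across x = 0: (-957/169, 235/169) → (957/169, 235/169)

T(p) = (957/169, 235/169)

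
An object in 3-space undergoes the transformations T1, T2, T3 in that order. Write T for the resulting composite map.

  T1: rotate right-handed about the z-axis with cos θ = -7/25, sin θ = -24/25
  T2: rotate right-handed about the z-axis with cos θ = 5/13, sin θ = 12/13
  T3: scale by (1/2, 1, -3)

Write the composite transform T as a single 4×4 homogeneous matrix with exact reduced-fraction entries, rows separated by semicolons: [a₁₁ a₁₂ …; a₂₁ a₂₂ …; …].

T1 = [-7/25 24/25 0 0; -24/25 -7/25 0 0; 0 0 1 0; 0 0 0 1]
T2·T1 = [253/325 204/325 0 0; -204/325 253/325 0 0; 0 0 1 0; 0 0 0 1]
T3·…·T1 = [253/650 102/325 0 0; -204/325 253/325 0 0; 0 0 -3 0; 0 0 0 1]

T = [253/650 102/325 0 0; -204/325 253/325 0 0; 0 0 -3 0; 0 0 0 1]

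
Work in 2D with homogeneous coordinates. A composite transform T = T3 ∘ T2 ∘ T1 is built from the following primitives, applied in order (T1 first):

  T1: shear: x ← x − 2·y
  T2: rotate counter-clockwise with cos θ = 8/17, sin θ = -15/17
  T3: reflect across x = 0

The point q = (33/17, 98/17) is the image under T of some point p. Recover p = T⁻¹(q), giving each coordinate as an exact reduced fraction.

p = (-4, 1)

T1 = [1 -2 0; 0 1 0; 0 0 1]
T2·T1 = [8/17 -1/17 0; -15/17 38/17 0; 0 0 1]
T3·…·T1 = [-8/17 1/17 0; -15/17 38/17 0; 0 0 1]
det M = -1; M⁻¹ = [-38/17 1/17 0; -15/17 8/17 0; 0 0 1]
M⁻¹ · (33/17, 98/17)ᵀ = (-4, 1)ᵀ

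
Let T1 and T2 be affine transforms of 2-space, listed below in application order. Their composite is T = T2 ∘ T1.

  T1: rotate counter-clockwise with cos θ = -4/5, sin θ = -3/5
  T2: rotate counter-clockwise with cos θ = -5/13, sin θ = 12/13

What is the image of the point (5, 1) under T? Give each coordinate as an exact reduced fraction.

T1 rotate counter-clockwise with cos θ = -4/5, sin θ = -3/5: (5, 1) → (-17/5, -19/5)
T2 rotate counter-clockwise with cos θ = -5/13, sin θ = 12/13: (-17/5, -19/5) → (313/65, -109/65)

T(p) = (313/65, -109/65)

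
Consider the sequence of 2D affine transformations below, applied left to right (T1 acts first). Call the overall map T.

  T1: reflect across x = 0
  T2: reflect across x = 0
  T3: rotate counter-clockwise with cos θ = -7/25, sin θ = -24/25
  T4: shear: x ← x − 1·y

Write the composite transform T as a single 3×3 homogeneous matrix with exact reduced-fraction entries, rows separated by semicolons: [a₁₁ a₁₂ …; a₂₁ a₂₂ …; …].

T = [17/25 31/25 0; -24/25 -7/25 0; 0 0 1]

T1 = [-1 0 0; 0 1 0; 0 0 1]
T2·T1 = [1 0 0; 0 1 0; 0 0 1]
T3·…·T1 = [-7/25 24/25 0; -24/25 -7/25 0; 0 0 1]
T4·…·T1 = [17/25 31/25 0; -24/25 -7/25 0; 0 0 1]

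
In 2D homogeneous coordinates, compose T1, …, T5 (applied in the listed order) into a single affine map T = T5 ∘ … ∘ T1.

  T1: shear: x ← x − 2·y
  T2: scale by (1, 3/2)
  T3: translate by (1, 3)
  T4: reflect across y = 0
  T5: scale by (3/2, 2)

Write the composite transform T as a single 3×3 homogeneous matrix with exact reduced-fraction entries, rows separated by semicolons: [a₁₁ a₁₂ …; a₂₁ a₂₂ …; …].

T = [3/2 -3 3/2; 0 -3 -6; 0 0 1]

T1 = [1 -2 0; 0 1 0; 0 0 1]
T2·T1 = [1 -2 0; 0 3/2 0; 0 0 1]
T3·…·T1 = [1 -2 1; 0 3/2 3; 0 0 1]
T4·…·T1 = [1 -2 1; 0 -3/2 -3; 0 0 1]
T5·…·T1 = [3/2 -3 3/2; 0 -3 -6; 0 0 1]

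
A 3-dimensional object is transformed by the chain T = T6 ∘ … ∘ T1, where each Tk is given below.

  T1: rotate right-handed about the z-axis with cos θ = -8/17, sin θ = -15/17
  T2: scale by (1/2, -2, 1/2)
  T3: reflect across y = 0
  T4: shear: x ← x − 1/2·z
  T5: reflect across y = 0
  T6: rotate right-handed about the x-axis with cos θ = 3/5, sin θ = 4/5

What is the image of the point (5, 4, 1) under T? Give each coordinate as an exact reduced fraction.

T1 rotate right-handed about the z-axis with cos θ = -8/17, sin θ = -15/17: (5, 4, 1) → (20/17, -107/17, 1)
T2 scale by (1/2, -2, 1/2): (20/17, -107/17, 1) → (10/17, 214/17, 1/2)
T3 reflect across y = 0: (10/17, 214/17, 1/2) → (10/17, -214/17, 1/2)
T4 shear: x ← x − 1/2·z: (10/17, -214/17, 1/2) → (23/68, -214/17, 1/2)
T5 reflect across y = 0: (23/68, -214/17, 1/2) → (23/68, 214/17, 1/2)
T6 rotate right-handed about the x-axis with cos θ = 3/5, sin θ = 4/5: (23/68, 214/17, 1/2) → (23/68, 608/85, 1763/170)

T(p) = (23/68, 608/85, 1763/170)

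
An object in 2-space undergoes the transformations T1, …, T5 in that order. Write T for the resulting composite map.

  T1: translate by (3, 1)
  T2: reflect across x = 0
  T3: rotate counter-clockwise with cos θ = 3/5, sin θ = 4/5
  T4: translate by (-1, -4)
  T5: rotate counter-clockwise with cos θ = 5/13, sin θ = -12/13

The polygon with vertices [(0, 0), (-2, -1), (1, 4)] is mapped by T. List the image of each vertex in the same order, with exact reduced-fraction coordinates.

image vertices: (-438/65, 71/65), (-328/65, -24/65), (-437/65, 339/65)

T1 translate by (3, 1): (0, 0) → (3, 1); (-2, -1) → (1, 0); (1, 4) → (4, 5)
T2 reflect across x = 0: (3, 1) → (-3, 1); (1, 0) → (-1, 0); (4, 5) → (-4, 5)
T3 rotate counter-clockwise with cos θ = 3/5, sin θ = 4/5: (-3, 1) → (-13/5, -9/5); (-1, 0) → (-3/5, -4/5); (-4, 5) → (-32/5, -1/5)
T4 translate by (-1, -4): (-13/5, -9/5) → (-18/5, -29/5); (-3/5, -4/5) → (-8/5, -24/5); (-32/5, -1/5) → (-37/5, -21/5)
T5 rotate counter-clockwise with cos θ = 5/13, sin θ = -12/13: (-18/5, -29/5) → (-438/65, 71/65); (-8/5, -24/5) → (-328/65, -24/65); (-37/5, -21/5) → (-437/65, 339/65)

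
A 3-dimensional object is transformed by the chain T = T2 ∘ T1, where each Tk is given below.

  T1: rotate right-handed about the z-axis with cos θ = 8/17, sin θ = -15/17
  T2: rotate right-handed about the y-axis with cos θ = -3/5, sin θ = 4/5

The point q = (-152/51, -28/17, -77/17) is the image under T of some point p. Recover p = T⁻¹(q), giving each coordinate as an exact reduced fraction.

p = (4, 4, 1/3)

T1 = [8/17 15/17 0 0; -15/17 8/17 0 0; 0 0 1 0; 0 0 0 1]
T2·T1 = [-24/85 -9/17 4/5 0; -15/17 8/17 0 0; -32/85 -12/17 -3/5 0; 0 0 0 1]
det M = 1; M⁻¹ = [-24/85 -15/17 -32/85 0; -9/17 8/17 -12/17 0; 4/5 0 -3/5 0; 0 0 0 1]
M⁻¹ · (-152/51, -28/17, -77/17)ᵀ = (4, 4, 1/3)ᵀ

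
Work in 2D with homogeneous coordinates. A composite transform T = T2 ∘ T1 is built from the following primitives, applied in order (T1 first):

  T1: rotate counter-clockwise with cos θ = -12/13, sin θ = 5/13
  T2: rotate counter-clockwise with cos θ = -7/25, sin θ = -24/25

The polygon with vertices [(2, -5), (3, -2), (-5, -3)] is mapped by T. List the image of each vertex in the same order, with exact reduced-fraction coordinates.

image vertices: (1673/325, -514/325), (86/25, 27/25), (-261/325, -1877/325)

T1 rotate counter-clockwise with cos θ = -12/13, sin θ = 5/13: (2, -5) → (1/13, 70/13); (3, -2) → (-2, 3); (-5, -3) → (75/13, 11/13)
T2 rotate counter-clockwise with cos θ = -7/25, sin θ = -24/25: (1/13, 70/13) → (1673/325, -514/325); (-2, 3) → (86/25, 27/25); (75/13, 11/13) → (-261/325, -1877/325)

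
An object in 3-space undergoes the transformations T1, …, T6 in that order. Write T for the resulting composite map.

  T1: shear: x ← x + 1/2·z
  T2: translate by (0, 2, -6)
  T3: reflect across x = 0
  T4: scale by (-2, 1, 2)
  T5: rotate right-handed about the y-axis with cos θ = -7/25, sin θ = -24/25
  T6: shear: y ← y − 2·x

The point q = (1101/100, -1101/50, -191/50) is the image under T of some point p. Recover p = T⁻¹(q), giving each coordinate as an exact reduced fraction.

p = (-4, -2, 5/4)

T1 = [1 0 1/2 0; 0 1 0 0; 0 0 1 0; 0 0 0 1]
T2·T1 = [1 0 1/2 0; 0 1 0 2; 0 0 1 -6; 0 0 0 1]
T3·…·T1 = [-1 0 -1/2 0; 0 1 0 2; 0 0 1 -6; 0 0 0 1]
T4·…·T1 = [2 0 1 0; 0 1 0 2; 0 0 2 -12; 0 0 0 1]
T5·…·T1 = [-14/25 0 -11/5 288/25; 0 1 0 2; 48/25 0 2/5 84/25; 0 0 0 1]
T6·…·T1 = [-14/25 0 -11/5 288/25; 28/25 1 22/5 -526/25; 48/25 0 2/5 84/25; 0 0 0 1]
det M = 4; M⁻¹ = [1/10 0 11/20 -3; 2 1 0 -2; -12/25 0 -7/50 6; 0 0 0 1]
M⁻¹ · (1101/100, -1101/50, -191/50)ᵀ = (-4, -2, 5/4)ᵀ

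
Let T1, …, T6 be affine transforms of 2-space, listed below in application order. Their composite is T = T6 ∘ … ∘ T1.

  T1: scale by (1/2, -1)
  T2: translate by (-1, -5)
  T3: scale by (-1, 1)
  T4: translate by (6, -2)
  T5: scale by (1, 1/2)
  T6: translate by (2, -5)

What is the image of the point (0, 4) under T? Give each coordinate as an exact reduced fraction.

T1 scale by (1/2, -1): (0, 4) → (0, -4)
T2 translate by (-1, -5): (0, -4) → (-1, -9)
T3 scale by (-1, 1): (-1, -9) → (1, -9)
T4 translate by (6, -2): (1, -9) → (7, -11)
T5 scale by (1, 1/2): (7, -11) → (7, -11/2)
T6 translate by (2, -5): (7, -11/2) → (9, -21/2)

T(p) = (9, -21/2)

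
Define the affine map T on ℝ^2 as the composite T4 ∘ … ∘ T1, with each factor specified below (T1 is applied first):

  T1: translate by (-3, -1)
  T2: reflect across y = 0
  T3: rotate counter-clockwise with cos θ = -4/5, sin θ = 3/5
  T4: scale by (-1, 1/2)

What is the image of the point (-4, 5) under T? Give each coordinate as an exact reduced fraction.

T(p) = (-8, -1/2)

T1 translate by (-3, -1): (-4, 5) → (-7, 4)
T2 reflect across y = 0: (-7, 4) → (-7, -4)
T3 rotate counter-clockwise with cos θ = -4/5, sin θ = 3/5: (-7, -4) → (8, -1)
T4 scale by (-1, 1/2): (8, -1) → (-8, -1/2)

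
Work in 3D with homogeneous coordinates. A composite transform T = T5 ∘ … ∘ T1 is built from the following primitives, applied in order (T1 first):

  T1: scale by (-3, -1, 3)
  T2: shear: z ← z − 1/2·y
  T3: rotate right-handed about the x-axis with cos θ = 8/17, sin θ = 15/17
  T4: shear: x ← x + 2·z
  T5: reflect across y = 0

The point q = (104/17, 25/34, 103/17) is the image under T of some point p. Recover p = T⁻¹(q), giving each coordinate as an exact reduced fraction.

T1 = [-3 0 0 0; 0 -1 0 0; 0 0 3 0; 0 0 0 1]
T2·T1 = [-3 0 0 0; 0 -1 0 0; 0 1/2 3 0; 0 0 0 1]
T3·…·T1 = [-3 0 0 0; 0 -31/34 -45/17 0; 0 -11/17 24/17 0; 0 0 0 1]
T4·…·T1 = [-3 -22/17 48/17 0; 0 -31/34 -45/17 0; 0 -11/17 24/17 0; 0 0 0 1]
T5·…·T1 = [-3 -22/17 48/17 0; 0 31/34 45/17 0; 0 -11/17 24/17 0; 0 0 0 1]
det M = -9; M⁻¹ = [-1/3 0 2/3 0; 0 8/17 -15/17 0; 0 11/51 31/102 0; 0 0 0 1]
M⁻¹ · (104/17, 25/34, 103/17)ᵀ = (2, -5, 2)ᵀ

p = (2, -5, 2)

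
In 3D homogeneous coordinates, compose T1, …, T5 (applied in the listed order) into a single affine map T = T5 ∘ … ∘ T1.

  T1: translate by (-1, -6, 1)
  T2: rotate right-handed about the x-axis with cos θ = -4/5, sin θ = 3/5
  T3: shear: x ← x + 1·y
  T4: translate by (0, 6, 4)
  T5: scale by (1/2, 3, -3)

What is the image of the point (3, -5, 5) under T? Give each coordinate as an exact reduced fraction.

T(p) = (18/5, 168/5, 111/5)

T1 translate by (-1, -6, 1): (3, -5, 5) → (2, -11, 6)
T2 rotate right-handed about the x-axis with cos θ = -4/5, sin θ = 3/5: (2, -11, 6) → (2, 26/5, -57/5)
T3 shear: x ← x + 1·y: (2, 26/5, -57/5) → (36/5, 26/5, -57/5)
T4 translate by (0, 6, 4): (36/5, 26/5, -57/5) → (36/5, 56/5, -37/5)
T5 scale by (1/2, 3, -3): (36/5, 56/5, -37/5) → (18/5, 168/5, 111/5)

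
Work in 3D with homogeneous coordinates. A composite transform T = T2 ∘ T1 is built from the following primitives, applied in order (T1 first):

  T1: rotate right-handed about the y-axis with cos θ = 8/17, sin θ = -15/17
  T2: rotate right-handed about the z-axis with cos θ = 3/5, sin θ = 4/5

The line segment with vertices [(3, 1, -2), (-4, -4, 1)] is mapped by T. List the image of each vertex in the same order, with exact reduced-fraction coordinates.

T1 rotate right-handed about the y-axis with cos θ = 8/17, sin θ = -15/17: (3, 1, -2) → (54/17, 1, 29/17); (-4, -4, 1) → (-47/17, -4, -52/17)
T2 rotate right-handed about the z-axis with cos θ = 3/5, sin θ = 4/5: (54/17, 1, 29/17) → (94/85, 267/85, 29/17); (-47/17, -4, -52/17) → (131/85, -392/85, -52/17)

image vertices: (94/85, 267/85, 29/17), (131/85, -392/85, -52/17)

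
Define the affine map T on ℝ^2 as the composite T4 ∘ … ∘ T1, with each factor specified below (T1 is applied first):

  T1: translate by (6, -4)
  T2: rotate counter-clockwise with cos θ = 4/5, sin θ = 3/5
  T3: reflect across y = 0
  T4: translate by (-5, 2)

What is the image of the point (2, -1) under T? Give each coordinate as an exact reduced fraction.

T1 translate by (6, -4): (2, -1) → (8, -5)
T2 rotate counter-clockwise with cos θ = 4/5, sin θ = 3/5: (8, -5) → (47/5, 4/5)
T3 reflect across y = 0: (47/5, 4/5) → (47/5, -4/5)
T4 translate by (-5, 2): (47/5, -4/5) → (22/5, 6/5)

T(p) = (22/5, 6/5)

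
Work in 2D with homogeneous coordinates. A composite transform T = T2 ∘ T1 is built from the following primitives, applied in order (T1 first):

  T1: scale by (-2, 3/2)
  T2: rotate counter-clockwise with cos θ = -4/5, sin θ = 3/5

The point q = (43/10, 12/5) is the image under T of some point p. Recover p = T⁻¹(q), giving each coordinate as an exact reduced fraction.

p = (1, -3)

T1 = [-2 0 0; 0 3/2 0; 0 0 1]
T2·T1 = [8/5 -9/10 0; -6/5 -6/5 0; 0 0 1]
det M = -3; M⁻¹ = [2/5 -3/10 0; -2/5 -8/15 0; 0 0 1]
M⁻¹ · (43/10, 12/5)ᵀ = (1, -3)ᵀ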